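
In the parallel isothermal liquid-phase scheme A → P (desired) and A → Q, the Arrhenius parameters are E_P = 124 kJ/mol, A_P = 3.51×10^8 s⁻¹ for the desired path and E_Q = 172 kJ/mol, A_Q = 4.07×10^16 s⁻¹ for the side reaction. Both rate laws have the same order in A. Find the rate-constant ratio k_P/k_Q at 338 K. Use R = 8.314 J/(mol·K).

0.226

With equal orders, S_{P/Q} = k_P/k_Q = (A_P/A_Q)·exp[(E_Q−E_P)/(RT)].
(E_Q−E_P)/(RT) = (172−124)×10³/(8.314×338) = 48000/2810 = 17.08.
k_P/k_Q = (3.51×10^8/4.07×10^16)·exp(17.08) = 8.624×10^-9 × 2.619×10^7 = 0.226.
Since E_P < E_Q, lowering the temperature improves selectivity toward P.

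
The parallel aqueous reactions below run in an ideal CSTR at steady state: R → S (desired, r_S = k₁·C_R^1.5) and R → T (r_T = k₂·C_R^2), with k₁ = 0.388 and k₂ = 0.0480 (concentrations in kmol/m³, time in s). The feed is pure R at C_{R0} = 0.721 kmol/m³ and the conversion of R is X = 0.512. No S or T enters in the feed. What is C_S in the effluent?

0.344 kmol/m³

Exit C_R = C_{R0}(1−X) = 0.721×0.488 = 0.3518 kmol/m³.
Rates in a CSTR are evaluated at the outlet concentration: r_S = 0.388×0.3518^1.5 = 0.08098, r_T = 0.0480×0.3518^2 = 0.005942.
Fraction of consumed R going to S: r_S/(r_S+r_T) = 0.9316.
C_S = 0.9316·C_{R0}·X = 0.9316×0.721×0.512 = 0.344 kmol/m³.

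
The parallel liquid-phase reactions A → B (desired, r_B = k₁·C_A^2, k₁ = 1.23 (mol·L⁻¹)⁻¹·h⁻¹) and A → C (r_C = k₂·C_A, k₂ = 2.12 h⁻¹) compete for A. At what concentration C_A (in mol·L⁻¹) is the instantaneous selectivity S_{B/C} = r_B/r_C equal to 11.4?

19.6 mol·L⁻¹

S_{B/C} = (k₁/k₂)·C_A ⇒ C_A = S·k₂/k₁.
= 11.4×2.12/1.23 = 19.6 mol·L⁻¹.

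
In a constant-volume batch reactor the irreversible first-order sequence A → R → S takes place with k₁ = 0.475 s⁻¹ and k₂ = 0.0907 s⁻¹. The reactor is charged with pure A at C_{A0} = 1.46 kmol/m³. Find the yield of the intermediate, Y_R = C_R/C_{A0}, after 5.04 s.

Solving the coupled first-order balances gives C_R(t) = [k₁/(k₂−k₁)]·C_{A0}·(e^(−k₁t) − e^(−k₂t)).
e^(−k₁t) = e^(−0.475×5.04) = e^(−2.394) = 0.09126; e^(−k₂t) = e^(−0.4571) = 0.6331.
C_R = 0.475×1.46/(0.0907−0.475) × (0.09126−0.6331) = (-1.805)×(-0.5418) = 0.9778 kmol/m³.
Y_R = C_R/C_{A0} = 0.9778/1.46 = 0.670.

0.670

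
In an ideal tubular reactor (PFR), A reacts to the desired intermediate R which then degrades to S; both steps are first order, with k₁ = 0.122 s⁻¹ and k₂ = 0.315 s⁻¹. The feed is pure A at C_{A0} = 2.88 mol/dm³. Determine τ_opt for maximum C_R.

4.91 s

For first-order series the maximum of C_R occurs at τ_opt = ln(k₂/k₁)/(k₂−k₁).
= ln(0.315/0.122)/(0.315−0.122) = ln(2.582)/0.1930 = 0.9486/0.1930 = 4.91 s.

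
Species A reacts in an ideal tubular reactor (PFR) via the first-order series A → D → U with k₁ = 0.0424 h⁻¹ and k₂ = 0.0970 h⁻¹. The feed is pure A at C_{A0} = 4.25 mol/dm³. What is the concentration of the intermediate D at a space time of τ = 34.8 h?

Solving the coupled first-order balances gives C_D(τ) = [k₁/(k₂−k₁)]·C_{A0}·(e^(−k₁τ) − e^(−k₂τ)).
e^(−k₁τ) = e^(−0.0424×34.8) = e^(−1.476) = 0.2287; e^(−k₂τ) = e^(−3.376) = 0.03420.
C_D = 0.0424×4.25/(0.0970−0.0424) × (0.2287−0.03420) = 3.300×0.1945 = 0.6418 mol/dm³.

0.642 mol/dm³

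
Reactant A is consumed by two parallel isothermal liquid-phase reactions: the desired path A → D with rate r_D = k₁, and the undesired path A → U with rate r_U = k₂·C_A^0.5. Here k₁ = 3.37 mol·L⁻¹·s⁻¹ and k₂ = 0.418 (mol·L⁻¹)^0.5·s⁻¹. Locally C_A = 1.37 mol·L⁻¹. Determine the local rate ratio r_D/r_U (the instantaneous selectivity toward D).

S_{D/U} = r_D/r_U = (k₁)/(k₂·C_A^0.5) = (k₁/k₂)·C_A^-0.5.
= (3.37) / (0.418×1.370^0.5) = 3.370/0.4893 = 6.89.
The undesired path is higher order in A, so low C_A (CSTR or dilute feed) favours D.

6.89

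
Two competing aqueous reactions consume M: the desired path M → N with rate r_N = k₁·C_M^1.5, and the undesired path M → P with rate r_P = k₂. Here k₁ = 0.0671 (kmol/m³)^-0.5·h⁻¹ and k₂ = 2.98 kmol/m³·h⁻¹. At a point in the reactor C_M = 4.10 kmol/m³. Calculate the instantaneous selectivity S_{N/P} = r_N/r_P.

S_{N/P} = r_N/r_P = (k₁·C_M^1.5)/(k₂) = (k₁/k₂)·C_M^1.5.
= (0.0671×4.100^1.5) / (2.98) = 0.5571/2.980 = 0.187.

0.187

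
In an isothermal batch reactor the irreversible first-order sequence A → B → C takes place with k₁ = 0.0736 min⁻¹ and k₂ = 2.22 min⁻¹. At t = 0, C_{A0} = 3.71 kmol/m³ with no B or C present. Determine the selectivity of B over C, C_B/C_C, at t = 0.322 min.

The intermediate concentration in a first-order A→B→C sequence is C_B = k₁C_{A0}(e^(−k₁t) − e^(−k₂t))/(k₂−k₁).
e^(−k₁t) = e^(−0.0736×0.322) = e^(−0.02370) = 0.9766; e^(−k₂t) = e^(−0.7148) = 0.4893.
C_B = 0.0736×3.71/(2.22−0.0736) × (0.9766−0.4893) = 0.1272×0.4873 = 0.06199 kmol/m³.
C_A = C_{A0}e^(−k₁t) = 3.623 kmol/m³, so C_C = C_{A0}−C_A−C_B = 0.02490 kmol/m³; C_B/C_C = 2.49.

2.49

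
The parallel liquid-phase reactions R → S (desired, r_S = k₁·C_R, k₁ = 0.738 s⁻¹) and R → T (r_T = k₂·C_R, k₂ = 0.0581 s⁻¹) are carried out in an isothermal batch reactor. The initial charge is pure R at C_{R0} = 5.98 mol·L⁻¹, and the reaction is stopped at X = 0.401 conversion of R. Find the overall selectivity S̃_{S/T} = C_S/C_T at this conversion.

12.7

C_R = C_{R0}(1−X) = 3.582 mol·L⁻¹.
Both paths are first order in R, so the instantaneous fraction to S is constant: dC_S/d(−C_R) = k₁/(k₁+k₂) = 0.9270.
C_S = 0.9270·(C_{R0}−C_R) = 0.9270×2.398 = 2.22 mol·L⁻¹.
C_T = (C_{R0}−C_R)−C_S = 0.1750 mol·L⁻¹; S̃_{S/T} = 2.223/0.1750 = 12.7.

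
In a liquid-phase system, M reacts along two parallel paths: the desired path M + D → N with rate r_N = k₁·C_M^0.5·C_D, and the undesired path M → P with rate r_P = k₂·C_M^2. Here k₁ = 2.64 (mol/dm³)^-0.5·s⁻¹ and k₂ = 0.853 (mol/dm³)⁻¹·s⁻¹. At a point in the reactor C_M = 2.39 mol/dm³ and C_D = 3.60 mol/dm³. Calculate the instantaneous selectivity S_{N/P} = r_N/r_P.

S_{N/P} = r_N/r_P = (k₁·C_M^0.5·C_D)/(k₂·C_M^2) = (k₁/k₂)·C_M^-1.5·C_D.
= (2.64×2.390^0.5×3.600) / (0.853×2.390^2) = 14.69/4.872 = 3.02.

3.02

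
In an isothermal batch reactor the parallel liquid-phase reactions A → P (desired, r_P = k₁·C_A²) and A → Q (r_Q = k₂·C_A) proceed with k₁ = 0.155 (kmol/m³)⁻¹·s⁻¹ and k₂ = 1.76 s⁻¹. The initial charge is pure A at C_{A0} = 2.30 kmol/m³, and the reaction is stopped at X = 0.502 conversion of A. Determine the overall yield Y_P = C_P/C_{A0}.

0.0658

C_A = C_{A0}(1−X) = 1.145 kmol/m³.
Along a PFR/batch, dC_Q/dC_A = −r_Q/(r_P+r_Q) = −k₂/(k₂+k₁·C_A).
Integrating from C_{A0} to C_A: C_Q = (1.76/0.155)·ln[(1.76+0.155·2.30)/(1.76+0.155·1.15)] = 11.35·ln(2.116/1.938) = 1.003 kmol/m³.
Then C_P = (C_{A0}−C_A) − C_Q = 1.155 − 1.003 = 0.1514 kmol/m³.
Y_P = C_P/C_{A0} = 0.1514/2.30 = 0.0658.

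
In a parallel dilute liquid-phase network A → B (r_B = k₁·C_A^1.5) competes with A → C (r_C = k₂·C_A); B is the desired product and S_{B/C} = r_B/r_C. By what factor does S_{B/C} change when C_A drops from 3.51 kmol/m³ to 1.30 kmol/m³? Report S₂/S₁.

S_{B/C} = (k₁/k₂)·C_A^0.5, so S₂/S₁ = (C_{A,2}/C_{A,1})^0.5.
= (1.30/3.51)^0.5 = (0.3704)^0.5 = 0.609.

0.609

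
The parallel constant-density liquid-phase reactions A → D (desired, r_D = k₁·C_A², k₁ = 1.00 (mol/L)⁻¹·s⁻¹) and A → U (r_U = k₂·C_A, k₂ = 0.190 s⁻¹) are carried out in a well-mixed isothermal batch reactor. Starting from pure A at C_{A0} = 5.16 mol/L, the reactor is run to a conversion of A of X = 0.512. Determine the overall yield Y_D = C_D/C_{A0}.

C_A = C_{A0}(1−X) = 2.518 mol/L.
Along a PFR/batch, dC_U/dC_A = −r_U/(r_D+r_U) = −k₂/(k₂+k₁·C_A).
Integrating from C_{A0} to C_A: C_U = (0.190/1.00)·ln[(0.190+1.00·5.16)/(0.190+1.00·2.52)] = 0.1900·ln(5.350/2.708) = 0.1294 mol/L.
Then C_D = (C_{A0}−C_A) − C_U = 2.642 − 0.1294 = 2.513 mol/L.
Y_D = C_D/C_{A0} = 2.513/5.16 = 0.487.

0.487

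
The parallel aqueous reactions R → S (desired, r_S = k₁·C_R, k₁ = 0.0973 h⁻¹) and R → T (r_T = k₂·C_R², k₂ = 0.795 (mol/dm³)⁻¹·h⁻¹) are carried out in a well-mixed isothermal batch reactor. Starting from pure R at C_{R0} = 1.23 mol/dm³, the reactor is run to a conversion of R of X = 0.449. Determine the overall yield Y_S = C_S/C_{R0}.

0.0522

C_R = C_{R0}(1−X) = 0.6777 mol/dm³.
Along a PFR/batch, dC_S/dC_R = −r_S/(r_S+r_T) = −k₁/(k₁+k₂·C_R).
Integrating from C_{R0} to C_R: C_S = (0.0973/0.795)·ln[(0.0973+0.795·1.23)/(0.0973+0.795·0.678)] = 0.1224·ln(1.075/0.6361) = 0.06424 mol/dm³.
Y_S = C_S/C_{R0} = 0.06424/1.23 = 0.0522.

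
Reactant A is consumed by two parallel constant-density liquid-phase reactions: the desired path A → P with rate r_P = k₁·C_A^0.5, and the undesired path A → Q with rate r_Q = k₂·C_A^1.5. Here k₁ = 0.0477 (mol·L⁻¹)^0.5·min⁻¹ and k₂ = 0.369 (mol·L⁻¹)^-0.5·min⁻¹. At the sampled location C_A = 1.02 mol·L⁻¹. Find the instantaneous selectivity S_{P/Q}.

0.127

S_{P/Q} = r_P/r_Q = (k₁·C_A^0.5)/(k₂·C_A^1.5) = (k₁/k₂)·C_A⁻¹.
= (0.0477×1.020^0.5) / (0.369×1.020^1.5) = 0.04817/0.3801 = 0.127.
The undesired path is higher order in A, so low C_A (CSTR or dilute feed) favours P.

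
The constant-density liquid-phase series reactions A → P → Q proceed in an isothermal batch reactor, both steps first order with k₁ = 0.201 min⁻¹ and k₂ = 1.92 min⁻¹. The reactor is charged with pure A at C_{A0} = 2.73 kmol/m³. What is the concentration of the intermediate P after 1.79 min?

0.212 kmol/m³

The intermediate concentration in a first-order A→B→C sequence is C_P = k₁C_{A0}(e^(−k₁t) − e^(−k₂t))/(k₂−k₁).
e^(−k₁t) = e^(−0.201×1.79) = e^(−0.3598) = 0.6978; e^(−k₂t) = e^(−3.437) = 0.03217.
C_P = 0.201×2.73/(1.92−0.201) × (0.6978−0.03217) = 0.3192×0.6657 = 0.2125 kmol/m³.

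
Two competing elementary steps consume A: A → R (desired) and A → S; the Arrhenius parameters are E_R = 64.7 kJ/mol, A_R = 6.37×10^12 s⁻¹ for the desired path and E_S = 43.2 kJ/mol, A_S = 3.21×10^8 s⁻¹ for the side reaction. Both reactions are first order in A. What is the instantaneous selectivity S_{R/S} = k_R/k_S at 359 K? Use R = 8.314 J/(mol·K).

With equal orders, S_{R/S} = k_R/k_S = (A_R/A_S)·exp[(E_S−E_R)/(RT)].
(E_S−E_R)/(RT) = (43.2−64.7)×10³/(8.314×359) = -21500/2985 = -7.203.
k_R/k_S = (6.37×10^12/3.21×10^8)·exp(-7.203) = 19844 × 7.441×10^-4 = 14.8.
Since E_R > E_S, raising the temperature improves selectivity toward R.

14.8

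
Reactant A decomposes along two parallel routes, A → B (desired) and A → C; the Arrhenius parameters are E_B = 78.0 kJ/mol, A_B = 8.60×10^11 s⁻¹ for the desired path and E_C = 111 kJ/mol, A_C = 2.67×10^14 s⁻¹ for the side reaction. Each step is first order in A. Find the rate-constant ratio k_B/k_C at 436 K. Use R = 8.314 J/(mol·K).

k_B/k_C = (A_B/A_C)·exp[−(E_B−E_C)/(RT)] = (A_B/A_C)·exp[(E_C−E_B)/(RT)].
(E_C−E_B)/(RT) = (111−78.0)×10³/(8.314×436) = 33000/3625 = 9.104.
k_B/k_C = (8.60×10^11/2.67×10^14)·exp(9.104) = 0.003221 × 8988 = 29.0.

29.0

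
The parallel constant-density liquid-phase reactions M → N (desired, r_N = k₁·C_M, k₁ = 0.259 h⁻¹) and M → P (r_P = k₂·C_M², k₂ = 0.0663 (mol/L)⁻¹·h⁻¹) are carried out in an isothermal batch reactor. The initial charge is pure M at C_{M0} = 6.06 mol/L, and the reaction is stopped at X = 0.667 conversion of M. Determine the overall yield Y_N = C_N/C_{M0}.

C_M = C_{M0}(1−X) = 2.018 mol/L.
Along a PFR/batch, dC_N/dC_M = −r_N/(r_N+r_P) = −k₁/(k₁+k₂·C_M).
Integrating from C_{M0} to C_M: C_N = (0.259/0.0663)·ln[(0.259+0.0663·6.06)/(0.259+0.0663·2.02)] = 3.906·ln(0.6608/0.3928) = 2.032 mol/L.
Y_N = C_N/C_{M0} = 2.032/6.06 = 0.335.

0.335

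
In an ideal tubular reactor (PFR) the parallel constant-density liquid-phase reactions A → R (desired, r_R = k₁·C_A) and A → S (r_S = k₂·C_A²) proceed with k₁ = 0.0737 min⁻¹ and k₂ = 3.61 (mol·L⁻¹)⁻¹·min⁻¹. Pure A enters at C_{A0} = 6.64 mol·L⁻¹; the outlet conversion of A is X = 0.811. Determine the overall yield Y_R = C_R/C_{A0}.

0.00508

C_A = C_{A0}(1−X) = 1.255 mol·L⁻¹.
Along a PFR/batch, dC_R/dC_A = −r_R/(r_R+r_S) = −k₁/(k₁+k₂·C_A).
Integrating from C_{A0} to C_A: C_R = (0.0737/3.61)·ln[(0.0737+3.61·6.64)/(0.0737+3.61·1.25)] = 0.02042·ln(24.04/4.604) = 0.03375 mol·L⁻¹.
Y_R = C_R/C_{A0} = 0.03375/6.64 = 0.00508.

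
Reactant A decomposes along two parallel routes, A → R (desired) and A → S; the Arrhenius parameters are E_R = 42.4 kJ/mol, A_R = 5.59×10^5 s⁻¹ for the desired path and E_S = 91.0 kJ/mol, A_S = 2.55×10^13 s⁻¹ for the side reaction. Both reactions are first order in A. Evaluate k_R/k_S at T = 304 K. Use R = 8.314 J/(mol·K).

4.92

With equal orders, S_{R/S} = k_R/k_S = (A_R/A_S)·exp[(E_S−E_R)/(RT)].
(E_S−E_R)/(RT) = (91.0−42.4)×10³/(8.314×304) = 48600/2527 = 19.23.
k_R/k_S = (5.59×10^5/2.55×10^13)·exp(19.23) = 2.192×10^-8 × 2.244×10^8 = 4.92.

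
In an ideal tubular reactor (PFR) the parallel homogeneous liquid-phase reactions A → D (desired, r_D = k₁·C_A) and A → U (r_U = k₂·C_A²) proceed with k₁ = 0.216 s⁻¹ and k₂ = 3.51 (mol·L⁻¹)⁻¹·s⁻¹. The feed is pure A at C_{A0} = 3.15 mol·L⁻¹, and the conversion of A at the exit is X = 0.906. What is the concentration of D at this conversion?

0.135 mol·L⁻¹

C_A = C_{A0}(1−X) = 0.2961 mol·L⁻¹.
Along a PFR/batch, dC_D/dC_A = −r_D/(r_D+r_U) = −k₁/(k₁+k₂·C_A).
Integrating from C_{A0} to C_A: C_D = (0.216/3.51)·ln[(0.216+3.51·3.15)/(0.216+3.51·0.296)] = 0.06154·ln(11.27/1.255) = 0.1351 mol·L⁻¹.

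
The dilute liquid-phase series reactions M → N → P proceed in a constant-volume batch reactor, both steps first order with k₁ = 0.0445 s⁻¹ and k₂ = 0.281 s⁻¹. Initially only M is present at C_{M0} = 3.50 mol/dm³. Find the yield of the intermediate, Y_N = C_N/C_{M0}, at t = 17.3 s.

0.0857

For first-order series with pure M initially, C_N(t) = k₁C_{M0}/(k₂−k₁)·(e^(−k₁t) − e^(−k₂t)).
e^(−k₁t) = e^(−0.0445×17.3) = e^(−0.7699) = 0.4631; e^(−k₂t) = e^(−4.861) = 0.007740.
C_N = 0.0445×3.50/(0.281−0.0445) × (0.4631−0.007740) = 0.6586×0.4553 = 0.2999 mol/dm³.
Y_N = C_N/C_{M0} = 0.2999/3.50 = 0.0857.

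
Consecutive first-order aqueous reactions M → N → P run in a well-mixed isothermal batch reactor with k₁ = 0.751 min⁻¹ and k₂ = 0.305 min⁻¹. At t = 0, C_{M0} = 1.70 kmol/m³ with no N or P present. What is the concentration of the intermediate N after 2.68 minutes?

0.882 kmol/m³

For first-order series with pure M initially, C_N(t) = k₁C_{M0}/(k₂−k₁)·(e^(−k₁t) − e^(−k₂t)).
e^(−k₁t) = e^(−0.751×2.68) = e^(−2.013) = 0.1336; e^(−k₂t) = e^(−0.8174) = 0.4416.
C_N = 0.751×1.70/(0.305−0.751) × (0.1336−0.4416) = (-2.863)×(-0.3079) = 0.8815 kmol/m³.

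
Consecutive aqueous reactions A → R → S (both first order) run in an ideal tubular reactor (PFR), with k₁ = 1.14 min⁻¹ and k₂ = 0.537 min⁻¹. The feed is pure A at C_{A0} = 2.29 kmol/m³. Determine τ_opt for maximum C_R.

1.25 min

For first-order series the maximum of C_R occurs at τ_opt = ln(k₂/k₁)/(k₂−k₁).
= ln(0.537/1.14)/(0.537−1.14) = ln(0.4711)/-0.6030 = -0.7528/-0.6030 = 1.25 min.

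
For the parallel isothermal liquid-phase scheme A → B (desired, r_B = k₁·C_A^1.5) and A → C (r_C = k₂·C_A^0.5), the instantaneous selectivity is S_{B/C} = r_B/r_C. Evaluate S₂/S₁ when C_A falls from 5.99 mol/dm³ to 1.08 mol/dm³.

0.180

S_{B/C} = (k₁/k₂)·C_A, so S₂/S₁ = (C_{A,2}/C_{A,1}).
= 1.08/5.99 = 0.180.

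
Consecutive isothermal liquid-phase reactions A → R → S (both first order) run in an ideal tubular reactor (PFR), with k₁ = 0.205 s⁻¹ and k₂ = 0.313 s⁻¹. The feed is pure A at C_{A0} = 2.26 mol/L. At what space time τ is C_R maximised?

3.92 s

Setting dC_R/dτ = 0 gives τ_opt = ln(k₂/k₁)/(k₂−k₁).
= ln(0.313/0.205)/(0.313−0.205) = ln(1.527)/0.1080 = 0.4232/0.1080 = 3.92 s.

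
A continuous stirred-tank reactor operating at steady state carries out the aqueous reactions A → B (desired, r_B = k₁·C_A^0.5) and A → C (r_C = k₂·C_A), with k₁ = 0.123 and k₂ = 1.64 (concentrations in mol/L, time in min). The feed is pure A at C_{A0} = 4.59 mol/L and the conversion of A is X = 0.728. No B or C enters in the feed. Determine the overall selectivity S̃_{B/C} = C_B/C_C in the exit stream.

Exit C_A = C_{A0}(1−X) = 4.59×0.272 = 1.248 mol/L.
Rates in a CSTR are evaluated at the outlet concentration: r_B = 0.123×1.248^0.5 = 0.1374, r_C = 1.64×1.248 = 2.048.
Overall selectivity = C_B/C_C = r_Bτ/(r_Cτ) = r_B/r_C = 0.0671.

0.0671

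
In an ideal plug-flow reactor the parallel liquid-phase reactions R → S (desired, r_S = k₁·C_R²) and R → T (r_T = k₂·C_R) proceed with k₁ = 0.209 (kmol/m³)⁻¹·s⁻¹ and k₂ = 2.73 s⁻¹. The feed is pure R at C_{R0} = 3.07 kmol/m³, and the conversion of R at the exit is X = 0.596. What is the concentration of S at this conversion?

C_R = C_{R0}(1−X) = 1.240 kmol/m³.
Along a PFR/batch, dC_T/dC_R = −r_T/(r_S+r_T) = −k₂/(k₂+k₁·C_R).
Integrating from C_{R0} to C_R: C_T = (2.73/0.209)·ln[(2.73+0.209·3.07)/(2.73+0.209·1.24)] = 13.06·ln(3.372/2.989) = 1.572 kmol/m³.
Then C_S = (C_{R0}−C_R) − C_T = 1.830 − 1.572 = 0.2572 kmol/m³.

0.257 kmol/m³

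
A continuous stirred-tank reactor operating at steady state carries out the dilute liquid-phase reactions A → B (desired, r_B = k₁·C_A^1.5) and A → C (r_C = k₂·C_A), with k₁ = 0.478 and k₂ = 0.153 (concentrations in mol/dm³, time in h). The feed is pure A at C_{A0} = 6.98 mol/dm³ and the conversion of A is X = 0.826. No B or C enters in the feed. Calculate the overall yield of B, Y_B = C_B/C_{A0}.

Exit C_A = C_{A0}(1−X) = 6.98×0.174 = 1.215 mol/dm³.
A CSTR operates uniformly at the exit composition, giving r_B = 0.6398 and r_C = 0.1858 (each k·C_A^n at C_A = 1.215).
Fraction of consumed A going to B: r_B/(r_B+r_C) = 0.7749.
C_B = 0.7749·C_{A0}·X = 0.7749×6.98×0.826 = 4.47 mol/dm³; Y_B = C_B/C_{A0} = 0.640.

0.640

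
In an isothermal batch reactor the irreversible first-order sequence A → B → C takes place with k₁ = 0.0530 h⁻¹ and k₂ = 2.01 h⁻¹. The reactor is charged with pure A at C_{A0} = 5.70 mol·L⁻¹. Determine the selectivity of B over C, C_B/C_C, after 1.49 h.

0.453

For first-order series with pure A initially, C_B(t) = k₁C_{A0}/(k₂−k₁)·(e^(−k₁t) − e^(−k₂t)).
e^(−k₁t) = e^(−0.0530×1.49) = e^(−0.07897) = 0.9241; e^(−k₂t) = e^(−2.995) = 0.05004.
C_B = 0.0530×5.70/(2.01−0.0530) × (0.9241−0.05004) = 0.1544×0.8740 = 0.1349 mol·L⁻¹.
C_A = C_{A0}e^(−k₁t) = 5.267 mol·L⁻¹, so C_C = C_{A0}−C_A−C_B = 0.2979 mol·L⁻¹; C_B/C_C = 0.453.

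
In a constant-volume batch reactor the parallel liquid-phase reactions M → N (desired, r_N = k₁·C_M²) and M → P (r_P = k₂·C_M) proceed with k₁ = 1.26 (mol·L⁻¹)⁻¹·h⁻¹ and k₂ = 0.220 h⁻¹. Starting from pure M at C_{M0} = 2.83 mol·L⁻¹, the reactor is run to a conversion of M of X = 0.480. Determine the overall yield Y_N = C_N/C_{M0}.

0.443

C_M = C_{M0}(1−X) = 1.472 mol·L⁻¹.
Along a PFR/batch, dC_P/dC_M = −r_P/(r_N+r_P) = −k₂/(k₂+k₁·C_M).
Integrating from C_{M0} to C_M: C_P = (0.220/1.26)·ln[(0.220+1.26·2.83)/(0.220+1.26·1.47)] = 0.1746·ln(3.786/2.074) = 0.1051 mol·L⁻¹.
Then C_N = (C_{M0}−C_M) − C_P = 1.358 − 0.1051 = 1.253 mol·L⁻¹.
Y_N = C_N/C_{M0} = 1.253/2.83 = 0.443.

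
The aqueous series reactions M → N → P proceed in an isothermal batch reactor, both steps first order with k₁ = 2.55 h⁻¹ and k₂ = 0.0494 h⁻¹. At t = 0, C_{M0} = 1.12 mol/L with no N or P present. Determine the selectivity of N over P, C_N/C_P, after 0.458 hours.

For first-order series with pure M initially, C_N(t) = k₁C_{M0}/(k₂−k₁)·(e^(−k₁t) − e^(−k₂t)).
e^(−k₁t) = e^(−2.55×0.458) = e^(−1.168) = 0.3110; e^(−k₂t) = e^(−0.02263) = 0.9776.
C_N = 2.55×1.12/(0.0494−2.55) × (0.3110−0.9776) = (-1.142)×(-0.6666) = 0.7614 mol/L.
C_M = C_{M0}e^(−k₁t) = 0.3483 mol/L, so C_P = C_{M0}−C_M−C_N = 0.01031 mol/L; C_N/C_P = 73.9.

73.9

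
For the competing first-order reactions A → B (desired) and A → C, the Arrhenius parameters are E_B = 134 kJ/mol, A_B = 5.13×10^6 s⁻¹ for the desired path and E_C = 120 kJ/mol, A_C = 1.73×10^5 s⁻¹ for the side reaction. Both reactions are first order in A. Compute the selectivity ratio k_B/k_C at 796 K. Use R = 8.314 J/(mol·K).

3.58

k_B/k_C = (A_B/A_C)·exp[−(E_B−E_C)/(RT)] = (A_B/A_C)·exp[(E_C−E_B)/(RT)].
(E_C−E_B)/(RT) = (120−134)×10³/(8.314×796) = -14000/6618 = -2.115.
k_B/k_C = (5.13×10^6/1.73×10^5)·exp(-2.115) = 29.65 × 0.1206 = 3.58.
Since E_B > E_C, raising the temperature improves selectivity toward B.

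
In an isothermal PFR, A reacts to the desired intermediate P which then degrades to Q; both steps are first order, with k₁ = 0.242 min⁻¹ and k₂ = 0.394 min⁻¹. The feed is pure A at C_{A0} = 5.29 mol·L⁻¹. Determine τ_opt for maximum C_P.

3.21 min

Setting dC_P/dτ = 0 gives τ_opt = ln(k₂/k₁)/(k₂−k₁).
= ln(0.394/0.242)/(0.394−0.242) = ln(1.628)/0.1520 = 0.4874/0.1520 = 3.21 min.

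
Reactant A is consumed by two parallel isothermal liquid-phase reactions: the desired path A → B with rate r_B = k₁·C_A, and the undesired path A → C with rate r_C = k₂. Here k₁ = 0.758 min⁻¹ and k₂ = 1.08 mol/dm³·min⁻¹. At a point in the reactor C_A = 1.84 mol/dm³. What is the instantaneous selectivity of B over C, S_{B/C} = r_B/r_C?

1.29

S_{B/C} = r_B/r_C = (k₁·C_A)/(k₂) = (k₁/k₂)·C_A.
= (0.758×1.840) / (1.08) = 1.395/1.080 = 1.29.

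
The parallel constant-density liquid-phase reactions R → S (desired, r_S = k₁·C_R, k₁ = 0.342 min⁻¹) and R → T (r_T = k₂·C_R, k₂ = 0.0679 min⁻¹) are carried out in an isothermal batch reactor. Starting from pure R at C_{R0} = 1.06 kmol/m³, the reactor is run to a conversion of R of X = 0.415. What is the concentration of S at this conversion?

C_R = C_{R0}(1−X) = 0.6201 kmol/m³.
Both paths are first order in R, so the instantaneous fraction to S is constant: dC_S/d(−C_R) = k₁/(k₁+k₂) = 0.8343.
C_S = 0.8343·(C_{R0}−C_R) = 0.8343×0.4399 = 0.367 kmol/m³.

0.367 kmol/m³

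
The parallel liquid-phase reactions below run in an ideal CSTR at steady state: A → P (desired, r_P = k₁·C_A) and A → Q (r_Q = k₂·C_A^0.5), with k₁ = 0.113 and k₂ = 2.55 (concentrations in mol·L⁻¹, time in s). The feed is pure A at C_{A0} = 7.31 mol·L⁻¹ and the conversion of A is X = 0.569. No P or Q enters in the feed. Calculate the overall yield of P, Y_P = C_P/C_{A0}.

Exit C_A = C_{A0}(1−X) = 7.31×0.431 = 3.151 mol·L⁻¹.
In a CSTR the entire volume is at exit conditions, so r_P = 0.113×3.151 = 0.3560 and r_Q = 2.55×3.151^0.5 = 4.526.
Fraction of consumed A going to P: r_P/(r_P+r_Q) = 0.07292.
C_P = 0.07292·C_{A0}·X = 0.07292×7.31×0.569 = 0.303 mol·L⁻¹; Y_P = C_P/C_{A0} = 0.0415.

0.0415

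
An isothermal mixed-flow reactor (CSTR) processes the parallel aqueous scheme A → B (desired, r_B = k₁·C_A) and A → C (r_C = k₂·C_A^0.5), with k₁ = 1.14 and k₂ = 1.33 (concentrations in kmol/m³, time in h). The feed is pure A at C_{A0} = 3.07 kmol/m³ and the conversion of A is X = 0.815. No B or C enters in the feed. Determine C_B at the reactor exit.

Exit C_A = C_{A0}(1−X) = 3.07×0.185 = 0.5680 kmol/m³.
A CSTR operates uniformly at the exit composition, giving r_B = 0.6475 and r_C = 1.002 (each k·C_A^n at C_A = 0.5680).
Fraction of consumed A going to B: r_B/(r_B+r_C) = 0.3925.
C_B = 0.3925·C_{A0}·X = 0.3925×3.07×0.815 = 0.982 kmol/m³.

0.982 kmol/m³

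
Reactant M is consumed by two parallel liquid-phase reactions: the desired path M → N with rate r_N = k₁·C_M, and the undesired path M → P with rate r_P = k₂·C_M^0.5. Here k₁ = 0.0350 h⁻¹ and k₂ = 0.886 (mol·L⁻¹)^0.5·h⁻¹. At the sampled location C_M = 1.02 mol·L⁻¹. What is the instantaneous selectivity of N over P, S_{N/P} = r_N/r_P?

S_{N/P} = r_N/r_P = (k₁·C_M)/(k₂·C_M^0.5) = (k₁/k₂)·C_M^0.5.
= (0.0350×1.020) / (0.886×1.020^0.5) = 0.03570/0.8948 = 0.0399.
Since the desired path is higher order in M, keeping C_M high (PFR or concentrated feed) favours N.

0.0399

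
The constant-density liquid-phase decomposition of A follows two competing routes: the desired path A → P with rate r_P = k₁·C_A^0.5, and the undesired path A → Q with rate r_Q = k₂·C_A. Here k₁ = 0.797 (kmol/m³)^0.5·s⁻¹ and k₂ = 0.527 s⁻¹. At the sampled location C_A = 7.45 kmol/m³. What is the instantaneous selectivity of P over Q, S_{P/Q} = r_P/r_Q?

0.554

S_{P/Q} = r_P/r_Q = (k₁·C_A^0.5)/(k₂·C_A) = (k₁/k₂)·C_A^-0.5.
= (0.797×7.450^0.5) / (0.527×7.450) = 2.175/3.926 = 0.554.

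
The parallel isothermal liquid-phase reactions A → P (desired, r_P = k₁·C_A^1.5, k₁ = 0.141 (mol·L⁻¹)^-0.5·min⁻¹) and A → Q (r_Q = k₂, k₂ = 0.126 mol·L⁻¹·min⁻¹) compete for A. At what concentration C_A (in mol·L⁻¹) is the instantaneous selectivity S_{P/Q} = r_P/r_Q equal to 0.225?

S_{P/Q} = (k₁/k₂)·C_A^1.5 ⇒ C_A = (S·k₂/k₁)^(1/1.5).
= (0.225×0.126/0.141)^(0.6667) = (0.2011)^(0.6667) = 0.343 mol·L⁻¹.

0.343 mol·L⁻¹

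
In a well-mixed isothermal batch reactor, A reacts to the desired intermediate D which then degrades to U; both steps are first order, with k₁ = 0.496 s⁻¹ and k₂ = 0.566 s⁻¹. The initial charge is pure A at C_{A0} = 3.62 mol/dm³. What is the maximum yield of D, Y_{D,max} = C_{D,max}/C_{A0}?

For a first-order series the maximum intermediate yield is C_{D,max}/C_{A0} = (k₁/k₂)^[k₂/(k₂−k₁)].
= (0.496/0.566)^(0.566/(0.566−0.496)) = (0.8763)^(8.086) = 0.3439.

0.344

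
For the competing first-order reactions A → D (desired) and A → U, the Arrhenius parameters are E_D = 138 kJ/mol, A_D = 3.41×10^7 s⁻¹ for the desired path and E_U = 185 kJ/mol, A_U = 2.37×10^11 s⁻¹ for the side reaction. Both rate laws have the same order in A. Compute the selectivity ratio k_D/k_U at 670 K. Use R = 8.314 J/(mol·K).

0.664

With equal orders, S_{D/U} = k_D/k_U = (A_D/A_U)·exp[(E_U−E_D)/(RT)].
(E_U−E_D)/(RT) = (185−138)×10³/(8.314×670) = 47000/5570 = 8.437.
k_D/k_U = (3.41×10^7/2.37×10^11)·exp(8.437) = 1.439×10^-4 × 4617 = 0.664.
Since E_D < E_U, lowering the temperature improves selectivity toward D.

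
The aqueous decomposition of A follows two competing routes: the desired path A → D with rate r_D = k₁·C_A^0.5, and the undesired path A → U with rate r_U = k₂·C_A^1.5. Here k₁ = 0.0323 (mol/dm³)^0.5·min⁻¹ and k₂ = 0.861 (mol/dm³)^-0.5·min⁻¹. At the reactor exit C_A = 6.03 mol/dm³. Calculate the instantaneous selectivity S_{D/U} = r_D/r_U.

0.00622

S_{D/U} = r_D/r_U = (k₁·C_A^0.5)/(k₂·C_A^1.5) = (k₁/k₂)·C_A⁻¹.
= (0.0323×6.030^0.5) / (0.861×6.030^1.5) = 0.07932/12.75 = 0.00622.
The undesired path is higher order in A, so low C_A (CSTR or dilute feed) favours D.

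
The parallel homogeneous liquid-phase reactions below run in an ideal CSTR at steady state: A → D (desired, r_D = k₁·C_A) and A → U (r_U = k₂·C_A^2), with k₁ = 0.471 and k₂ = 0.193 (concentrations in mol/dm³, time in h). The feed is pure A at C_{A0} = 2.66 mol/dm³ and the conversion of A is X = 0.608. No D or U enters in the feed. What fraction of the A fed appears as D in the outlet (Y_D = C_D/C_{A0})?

Exit C_A = C_{A0}(1−X) = 2.66×0.392 = 1.043 mol/dm³.
In a CSTR the entire volume is at exit conditions, so r_D = 0.471×1.043 = 0.4911 and r_U = 0.193×1.043^2 = 0.2098.
Fraction of consumed A going to D: r_D/(r_D+r_U) = 0.7006.
C_D = 0.7006·C_{A0}·X = 0.7006×2.66×0.608 = 1.13 mol/dm³; Y_D = C_D/C_{A0} = 0.426.

0.426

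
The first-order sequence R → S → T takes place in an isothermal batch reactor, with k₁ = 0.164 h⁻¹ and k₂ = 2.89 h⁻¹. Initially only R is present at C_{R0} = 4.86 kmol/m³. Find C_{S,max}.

At the optimum, C_{S,max}/C_{R0} = (k₁/k₂)^[k₂/(k₂−k₁)].
= (0.164/2.89)^(2.89/(2.89−0.164)) = (0.05675)^(1.060) = 0.04775.
C_{S,max} = 0.04775×4.86 = 0.232 kmol/m³.

0.232 kmol/m³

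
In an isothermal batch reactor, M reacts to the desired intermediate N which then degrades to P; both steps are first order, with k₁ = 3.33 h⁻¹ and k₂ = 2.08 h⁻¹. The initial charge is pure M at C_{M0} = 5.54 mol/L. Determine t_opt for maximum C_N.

Setting dC_N/dt = 0 gives t_opt = ln(k₂/k₁)/(k₂−k₁).
= ln(2.08/3.33)/(2.08−3.33) = ln(0.6246)/-1.250 = -0.4706/-1.250 = 0.376 h.

0.376 h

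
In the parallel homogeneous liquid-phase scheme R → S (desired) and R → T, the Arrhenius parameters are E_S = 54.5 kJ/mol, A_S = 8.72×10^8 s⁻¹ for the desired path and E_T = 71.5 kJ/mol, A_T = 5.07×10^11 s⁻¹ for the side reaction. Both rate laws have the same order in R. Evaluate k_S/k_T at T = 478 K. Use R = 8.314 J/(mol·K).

0.124

k_S/k_T = (A_S/A_T)·exp[−(E_S−E_T)/(RT)] = (A_S/A_T)·exp[(E_T−E_S)/(RT)].
(E_T−E_S)/(RT) = (71.5−54.5)×10³/(8.314×478) = 17000/3974 = 4.278.
k_S/k_T = (8.72×10^8/5.07×10^11)·exp(4.278) = 0.001720 × 72.07 = 0.124.
Since E_S < E_T, lowering the temperature improves selectivity toward S.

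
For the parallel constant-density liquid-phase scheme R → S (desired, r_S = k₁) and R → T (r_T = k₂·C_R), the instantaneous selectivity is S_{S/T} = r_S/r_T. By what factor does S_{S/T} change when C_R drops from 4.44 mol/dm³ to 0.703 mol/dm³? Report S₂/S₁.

6.32

S_{S/T} = (k₁/k₂)·C_R⁻¹, so S₂/S₁ = (C_{R,2}/C_{R,1})⁻¹.
= 4.44/0.703 = 6.32.
Selectivity toward S rises as C_R falls — low-concentration operation is favoured.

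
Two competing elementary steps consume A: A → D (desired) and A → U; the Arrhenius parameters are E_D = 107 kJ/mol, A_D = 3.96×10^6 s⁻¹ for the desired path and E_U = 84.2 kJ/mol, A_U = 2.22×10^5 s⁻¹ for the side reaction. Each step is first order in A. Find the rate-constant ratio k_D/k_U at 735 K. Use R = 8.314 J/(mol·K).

0.428

With equal orders, S_{D/U} = k_D/k_U = (A_D/A_U)·exp[(E_U−E_D)/(RT)].
(E_U−E_D)/(RT) = (84.2−107)×10³/(8.314×735) = -22800/6111 = -3.731.
k_D/k_U = (3.96×10^6/2.22×10^5)·exp(-3.731) = 17.84 × 0.02397 = 0.428.
Since E_D > E_U, raising the temperature improves selectivity toward D.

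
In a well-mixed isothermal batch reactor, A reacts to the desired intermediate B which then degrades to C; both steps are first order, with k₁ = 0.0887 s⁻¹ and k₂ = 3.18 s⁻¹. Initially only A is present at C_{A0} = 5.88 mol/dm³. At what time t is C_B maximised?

For first-order series the maximum of C_B occurs at t_opt = ln(k₂/k₁)/(k₂−k₁).
= ln(3.18/0.0887)/(3.18−0.0887) = ln(35.85)/3.091 = 3.579/3.091 = 1.16 s.

1.16 s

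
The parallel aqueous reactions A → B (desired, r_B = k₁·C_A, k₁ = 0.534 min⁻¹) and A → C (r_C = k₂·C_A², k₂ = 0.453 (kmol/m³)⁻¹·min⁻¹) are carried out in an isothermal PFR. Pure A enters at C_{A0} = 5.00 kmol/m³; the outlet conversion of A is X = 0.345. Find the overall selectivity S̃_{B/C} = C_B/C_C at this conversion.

0.288

C_A = C_{A0}(1−X) = 3.275 kmol/m³.
Along a PFR/batch, dC_B/dC_A = −r_B/(r_B+r_C) = −k₁/(k₁+k₂·C_A).
Integrating from C_{A0} to C_A: C_B = (0.534/0.453)·ln[(0.534+0.453·5.00)/(0.534+0.453·3.28)] = 1.179·ln(2.799/2.018) = 0.3859 kmol/m³.
C_C = (C_{A0}−C_A)−C_B = 1.339 kmol/m³; S̃_{B/C} = 0.3859/1.339 = 0.288.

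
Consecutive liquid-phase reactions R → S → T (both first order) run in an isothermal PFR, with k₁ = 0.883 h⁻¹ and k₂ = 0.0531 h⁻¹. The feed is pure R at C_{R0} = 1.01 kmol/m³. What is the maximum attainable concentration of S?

At the optimum, C_{S,max}/C_{R0} = (k₁/k₂)^[k₂/(k₂−k₁)].
= (0.883/0.0531)^(0.0531/(0.0531−0.883)) = (16.63)^(-0.06398) = 0.8354.
C_{S,max} = 0.8354×1.01 = 0.844 kmol/m³.

0.844 kmol/m³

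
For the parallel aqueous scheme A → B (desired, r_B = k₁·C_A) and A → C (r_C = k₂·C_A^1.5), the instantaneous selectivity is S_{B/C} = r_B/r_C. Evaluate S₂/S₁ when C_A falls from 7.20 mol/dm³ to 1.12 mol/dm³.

S_{B/C} = (k₁/k₂)·C_A^-0.5, so S₂/S₁ = (C_{A,2}/C_{A,1})^-0.5.
= (1.12/7.20)^(-0.5) = (0.1556)^(-0.5) = 2.54.
Selectivity toward B rises as C_A falls — low-concentration operation is favoured.

2.54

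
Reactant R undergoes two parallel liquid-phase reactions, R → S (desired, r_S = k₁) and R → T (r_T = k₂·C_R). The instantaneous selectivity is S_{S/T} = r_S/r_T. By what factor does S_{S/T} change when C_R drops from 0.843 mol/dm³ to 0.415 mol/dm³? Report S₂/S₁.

2.03

S_{S/T} = (k₁/k₂)·C_R⁻¹, so S₂/S₁ = (C_{R,2}/C_{R,1})⁻¹.
= 0.843/0.415 = 2.03.
Selectivity toward S rises as C_R falls — low-concentration operation is favoured.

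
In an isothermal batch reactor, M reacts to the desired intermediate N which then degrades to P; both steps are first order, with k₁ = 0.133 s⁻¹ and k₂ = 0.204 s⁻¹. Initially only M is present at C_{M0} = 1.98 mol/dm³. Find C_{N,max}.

At the optimum, C_{N,max}/C_{M0} = (k₁/k₂)^[k₂/(k₂−k₁)].
= (0.133/0.204)^(0.204/(0.204−0.133)) = (0.6520)^(2.873) = 0.2926.
C_{N,max} = 0.2926×1.98 = 0.579 mol/dm³.

0.579 mol/dm³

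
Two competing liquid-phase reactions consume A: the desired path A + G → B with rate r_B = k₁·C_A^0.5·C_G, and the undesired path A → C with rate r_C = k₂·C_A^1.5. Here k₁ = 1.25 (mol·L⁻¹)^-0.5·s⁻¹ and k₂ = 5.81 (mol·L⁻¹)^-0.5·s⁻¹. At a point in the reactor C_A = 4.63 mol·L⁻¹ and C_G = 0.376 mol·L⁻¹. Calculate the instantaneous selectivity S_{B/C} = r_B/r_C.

S_{B/C} = r_B/r_C = (k₁·C_A^0.5·C_G)/(k₂·C_A^1.5) = (k₁/k₂)·C_A⁻¹·C_G.
= (1.25×4.630^0.5×0.3760) / (5.81×4.630^1.5) = 1.011/57.88 = 0.0175.
The undesired path is higher order in A, so low C_A (CSTR or dilute feed) favours B.

0.0175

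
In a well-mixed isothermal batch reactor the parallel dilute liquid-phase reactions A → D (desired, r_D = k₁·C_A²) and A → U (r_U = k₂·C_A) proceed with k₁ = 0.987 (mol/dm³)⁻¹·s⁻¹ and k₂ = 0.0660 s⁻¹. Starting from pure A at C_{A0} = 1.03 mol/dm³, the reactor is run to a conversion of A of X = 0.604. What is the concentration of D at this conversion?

C_A = C_{A0}(1−X) = 0.4079 mol/dm³.
Along a PFR/batch, dC_U/dC_A = −r_U/(r_D+r_U) = −k₂/(k₂+k₁·C_A).
Integrating from C_{A0} to C_A: C_U = (0.0660/0.987)·ln[(0.0660+0.987·1.03)/(0.0660+0.987·0.408)] = 0.06687·ln(1.083/0.4686) = 0.05600 mol/dm³.
Then C_D = (C_{A0}−C_A) − C_U = 0.6221 − 0.05600 = 0.5661 mol/dm³.

0.566 mol/dm³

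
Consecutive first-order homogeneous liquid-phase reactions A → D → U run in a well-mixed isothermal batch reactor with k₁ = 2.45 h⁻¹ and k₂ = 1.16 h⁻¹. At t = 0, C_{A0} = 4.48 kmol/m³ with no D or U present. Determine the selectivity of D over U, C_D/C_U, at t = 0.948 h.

0.979

For first-order series with pure A initially, C_D(t) = k₁C_{A0}/(k₂−k₁)·(e^(−k₁t) − e^(−k₂t)).
e^(−k₁t) = e^(−2.45×0.948) = e^(−2.323) = 0.09802; e^(−k₂t) = e^(−1.100) = 0.3330.
C_D = 2.45×4.48/(1.16−2.45) × (0.09802−0.3330) = (-8.509)×(-0.2350) = 1.999 kmol/m³.
C_A = C_{A0}e^(−k₁t) = 0.4391 kmol/m³, so C_U = C_{A0}−C_A−C_D = 2.042 kmol/m³; C_D/C_U = 0.979.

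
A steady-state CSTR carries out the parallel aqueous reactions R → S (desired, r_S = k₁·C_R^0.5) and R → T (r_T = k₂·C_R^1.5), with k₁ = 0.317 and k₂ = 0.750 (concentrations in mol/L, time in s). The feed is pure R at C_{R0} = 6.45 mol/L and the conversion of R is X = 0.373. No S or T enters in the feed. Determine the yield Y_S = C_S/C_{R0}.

0.0353

Exit C_R = C_{R0}(1−X) = 6.45×0.627 = 4.044 mol/L.
In a CSTR the entire volume is at exit conditions, so r_S = 0.317×4.044^0.5 = 0.6375 and r_T = 0.750×4.044^1.5 = 6.100.
Fraction of consumed R going to S: r_S/(r_S+r_T) = 0.09462.
C_S = 0.09462·C_{R0}·X = 0.09462×6.45×0.373 = 0.228 mol/L; Y_S = C_S/C_{R0} = 0.0353.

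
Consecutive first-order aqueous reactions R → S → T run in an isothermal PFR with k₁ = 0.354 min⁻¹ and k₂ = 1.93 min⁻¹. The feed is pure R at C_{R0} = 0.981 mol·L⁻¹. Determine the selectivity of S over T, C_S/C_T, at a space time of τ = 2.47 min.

0.187

Solving the coupled first-order balances gives C_S(τ) = [k₁/(k₂−k₁)]·C_{R0}·(e^(−k₁τ) − e^(−k₂τ)).
e^(−k₁τ) = e^(−0.354×2.47) = e^(−0.8744) = 0.4171; e^(−k₂τ) = e^(−4.767) = 0.008505.
C_S = 0.354×0.981/(1.93−0.354) × (0.4171−0.008505) = 0.2204×0.4086 = 0.09004 mol·L⁻¹.
C_R = C_{R0}e^(−k₁τ) = 0.4092 mol·L⁻¹, so C_T = C_{R0}−C_R−C_S = 0.4818 mol·L⁻¹; C_S/C_T = 0.187.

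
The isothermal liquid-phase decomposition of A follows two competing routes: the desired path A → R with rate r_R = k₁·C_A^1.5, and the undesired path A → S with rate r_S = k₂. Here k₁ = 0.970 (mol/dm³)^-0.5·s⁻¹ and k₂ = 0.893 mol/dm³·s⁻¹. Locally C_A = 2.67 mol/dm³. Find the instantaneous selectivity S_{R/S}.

S_{R/S} = r_R/r_S = (k₁·C_A^1.5)/(k₂) = (k₁/k₂)·C_A^1.5.
= (0.970×2.670^1.5) / (0.893) = 4.232/0.8930 = 4.74.

4.74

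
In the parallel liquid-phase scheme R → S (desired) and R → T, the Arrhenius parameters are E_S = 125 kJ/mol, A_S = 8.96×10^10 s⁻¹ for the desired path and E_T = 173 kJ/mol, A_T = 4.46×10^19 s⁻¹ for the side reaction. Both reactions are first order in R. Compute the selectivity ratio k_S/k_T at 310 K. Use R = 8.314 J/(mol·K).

k_S/k_T = (A_S/A_T)·exp[−(E_S−E_T)/(RT)] = (A_S/A_T)·exp[(E_T−E_S)/(RT)].
(E_T−E_S)/(RT) = (173−125)×10³/(8.314×310) = 48000/2577 = 18.62.
k_S/k_T = (8.96×10^10/4.46×10^19)·exp(18.62) = 2.009×10^-9 × 1.225×10^8 = 0.246.
Since E_S < E_T, lowering the temperature improves selectivity toward S.

0.246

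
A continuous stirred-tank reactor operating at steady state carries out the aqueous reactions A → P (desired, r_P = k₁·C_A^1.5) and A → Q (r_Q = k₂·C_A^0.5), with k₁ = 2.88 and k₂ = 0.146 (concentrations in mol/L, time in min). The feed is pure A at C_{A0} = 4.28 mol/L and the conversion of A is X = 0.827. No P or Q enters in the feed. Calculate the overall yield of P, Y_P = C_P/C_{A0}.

Exit C_A = C_{A0}(1−X) = 4.28×0.173 = 0.7404 mol/L.
In a CSTR the entire volume is at exit conditions, so r_P = 2.88×0.7404^1.5 = 1.835 and r_Q = 0.146×0.7404^0.5 = 0.1256.
Fraction of consumed A going to P: r_P/(r_P+r_Q) = 0.9359.
C_P = 0.9359·C_{A0}·X = 0.9359×4.28×0.827 = 3.31 mol/L; Y_P = C_P/C_{A0} = 0.774.

0.774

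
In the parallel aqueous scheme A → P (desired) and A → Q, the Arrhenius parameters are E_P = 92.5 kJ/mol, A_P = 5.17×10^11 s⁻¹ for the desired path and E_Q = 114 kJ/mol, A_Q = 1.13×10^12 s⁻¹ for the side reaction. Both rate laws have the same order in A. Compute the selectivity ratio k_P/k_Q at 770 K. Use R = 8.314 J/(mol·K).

k_P/k_Q = (A_P/A_Q)·exp[−(E_P−E_Q)/(RT)] = (A_P/A_Q)·exp[(E_Q−E_P)/(RT)].
(E_Q−E_P)/(RT) = (114−92.5)×10³/(8.314×770) = 21500/6402 = 3.358.
k_P/k_Q = (5.17×10^11/1.13×10^12)·exp(3.358) = 0.4575 × 28.74 = 13.2.
Since E_P < E_Q, lowering the temperature improves selectivity toward P.

13.2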